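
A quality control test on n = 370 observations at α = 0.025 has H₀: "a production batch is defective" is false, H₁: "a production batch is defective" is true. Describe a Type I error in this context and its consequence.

Type I error: rejecting H₀ when it is true — concluding that a production batch is defective when in fact it is not. Consequence: scrapping a good batch — wasted material and cost for no reason.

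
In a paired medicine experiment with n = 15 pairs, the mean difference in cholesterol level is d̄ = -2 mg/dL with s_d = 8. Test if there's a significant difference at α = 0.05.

t = d̄/(s_d/√n) = -2/(8/√15) = -0.968. df = 14, critical t = ±2.145. Fail to reject H₀.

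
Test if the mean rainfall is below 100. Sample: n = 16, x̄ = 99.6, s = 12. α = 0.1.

t = (99.6 - 100)/(12/√16) = -0.133, df = 15. Critical t = -1.341. Fail to reject H₀.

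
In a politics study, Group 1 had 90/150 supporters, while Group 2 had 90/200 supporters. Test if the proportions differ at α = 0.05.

p̂₁ = 0.6, p̂₂ = 0.45, pooled p̂ = 0.514. z = 2.779. Critical: ±1.96. Reject H₀.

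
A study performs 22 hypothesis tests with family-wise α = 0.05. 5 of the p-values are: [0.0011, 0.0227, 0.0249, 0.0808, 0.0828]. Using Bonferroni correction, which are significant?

Bonferroni α = 0.05/22 = 0.00227. Significant p-values: [0.0011]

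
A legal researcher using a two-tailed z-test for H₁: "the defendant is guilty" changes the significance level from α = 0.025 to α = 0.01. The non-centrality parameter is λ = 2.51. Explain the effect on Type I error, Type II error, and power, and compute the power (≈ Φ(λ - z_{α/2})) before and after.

Decreasing α from 0.025 to 0.01:
• Type I error rate decreases (α is the Type I rate by definition).
• Critical value moves from z_{α/2} = 2.241 to 2.576, so power = Φ(λ - z_{α/2}) goes from Φ(2.51 - 2.241) = 0.606 to Φ(2.51 - 2.576) = 0.474.
• Type II error rate β = 1 - power therefore increases (0.394 → 0.526).
Appropriate when false positives are costly — here, convicting an innocent person.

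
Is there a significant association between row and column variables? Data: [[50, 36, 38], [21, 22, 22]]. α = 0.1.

χ² = 1.189. df = 2, critical = 4.605. Fail to reject H₀. No evidence of dependence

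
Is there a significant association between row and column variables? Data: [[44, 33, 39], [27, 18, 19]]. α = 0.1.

χ² = 0.389. df = 2, critical = 4.605. Fail to reject H₀. No evidence of dependence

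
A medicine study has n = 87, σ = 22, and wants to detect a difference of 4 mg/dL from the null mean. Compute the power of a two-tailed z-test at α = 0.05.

SE = σ/√n = 22/√87 = 2.359. Non-centrality λ = d/SE = 4/2.359 = 1.696. Power ≈ Φ(λ - z_{α/2}) = Φ(1.696 - 1.96) = Φ(-0.264) = 0.396.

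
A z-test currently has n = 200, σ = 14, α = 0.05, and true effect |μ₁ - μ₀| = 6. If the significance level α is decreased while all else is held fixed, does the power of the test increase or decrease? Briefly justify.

Power decreases: a smaller α raises the critical value, so less of the H₁ sampling distribution falls in the rejection region.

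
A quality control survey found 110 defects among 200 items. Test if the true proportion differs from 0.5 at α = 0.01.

p̂ = 0.55, p₀ = 0.5. z = (p̂ - p₀)/√(p₀(1-p₀)/n) = 1.414. Critical: ±2.576. Fail to reject H₀.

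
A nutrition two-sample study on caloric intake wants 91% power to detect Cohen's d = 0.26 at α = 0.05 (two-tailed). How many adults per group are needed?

z_{α/2} = 1.96, z_β = Φ⁻¹(0.91) = 1.341. For small effect (d = 0.26): n per group = 2(z_{α/2} + z_β)²/d² = 2(1.96 + 1.341)²/0.26² = 322.4 → 323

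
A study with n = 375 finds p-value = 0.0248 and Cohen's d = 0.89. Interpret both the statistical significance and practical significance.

Statistically significant (p = 0.0248 < 0.05). Cohen's d = 0.89 indicates a large effect size. Both statistical and practical significance should be considered.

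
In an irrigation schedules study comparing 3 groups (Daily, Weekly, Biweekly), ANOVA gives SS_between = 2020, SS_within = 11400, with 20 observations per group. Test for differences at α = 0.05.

df_between = 2, df_within = 57. F = MS_between/MS_within = 1010.0/200.0 = 5.05. F_crit ≈ 3.159. Reject H₀. At least one mean differs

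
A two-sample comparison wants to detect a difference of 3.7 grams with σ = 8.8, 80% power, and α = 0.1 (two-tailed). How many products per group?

n per group = 2(z_α/2 + z_β)²σ²/d² = 2×(1.645 + 0.84)²×8.8²/3.7² = 69.9 → n = 70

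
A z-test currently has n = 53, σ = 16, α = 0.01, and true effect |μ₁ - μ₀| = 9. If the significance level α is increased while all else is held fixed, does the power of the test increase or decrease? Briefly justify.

Power increases: a larger α lowers the critical value, so more of the H₁ sampling distribution falls in the rejection region.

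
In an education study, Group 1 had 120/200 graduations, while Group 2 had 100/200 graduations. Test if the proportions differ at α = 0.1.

p̂₁ = 0.6, p̂₂ = 0.5, pooled p̂ = 0.55. z = 2.01. Critical: ±1.645. Reject H₀.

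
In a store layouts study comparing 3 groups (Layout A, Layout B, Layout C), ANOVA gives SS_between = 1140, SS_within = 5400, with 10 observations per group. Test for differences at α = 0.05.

df_between = 2, df_within = 27. F = MS_between/MS_within = 570.0/200.0 = 2.85. F_crit ≈ 3.354. Fail to reject H₀.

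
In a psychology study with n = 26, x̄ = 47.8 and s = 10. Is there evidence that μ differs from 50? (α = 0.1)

t = (x̄ - μ₀)/(s/√n) = (47.8 - 50)/(10/√26) = -1.122. df = 25, critical t = ±1.708. Fail to reject H₀.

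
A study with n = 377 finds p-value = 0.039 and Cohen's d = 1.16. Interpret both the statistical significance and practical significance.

Statistically significant (p = 0.039 < 0.05). Cohen's d = 1.16 indicates a large effect size. Both statistical and practical significance should be considered.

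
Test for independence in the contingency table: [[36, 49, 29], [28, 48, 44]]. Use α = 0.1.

χ² = 3.941. df = 2, critical = 4.605. Fail to reject H₀. No evidence of dependence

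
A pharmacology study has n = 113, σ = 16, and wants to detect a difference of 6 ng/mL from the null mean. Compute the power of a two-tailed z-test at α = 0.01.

SE = σ/√n = 16/√113 = 1.505. Non-centrality λ = d/SE = 6/1.505 = 3.986. Power ≈ Φ(λ - z_{α/2}) = Φ(3.986 - 2.576) = Φ(1.41) = 0.921.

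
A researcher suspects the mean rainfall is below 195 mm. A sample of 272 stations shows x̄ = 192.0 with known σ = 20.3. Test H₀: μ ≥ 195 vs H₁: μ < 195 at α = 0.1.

z = -2.437. Critical value: -1.28. Reject H₀.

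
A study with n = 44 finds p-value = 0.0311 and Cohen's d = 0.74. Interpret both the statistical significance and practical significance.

Statistically significant (p = 0.0311 < 0.05). Cohen's d = 0.74 indicates a medium effect size. Both statistical and practical significance should be considered.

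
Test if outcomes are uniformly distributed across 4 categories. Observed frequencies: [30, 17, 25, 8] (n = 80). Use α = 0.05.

Expected = 20 each. χ² = Σ(O-E)²/E = 13.9. df = 3, critical value = 7.815. Reject H₀.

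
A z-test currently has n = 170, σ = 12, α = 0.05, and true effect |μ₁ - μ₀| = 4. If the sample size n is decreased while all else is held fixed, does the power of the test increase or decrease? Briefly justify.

Power decreases: a smaller n inflates the standard error σ/√n, pulling the sampling distribution under H₁ back toward the critical value.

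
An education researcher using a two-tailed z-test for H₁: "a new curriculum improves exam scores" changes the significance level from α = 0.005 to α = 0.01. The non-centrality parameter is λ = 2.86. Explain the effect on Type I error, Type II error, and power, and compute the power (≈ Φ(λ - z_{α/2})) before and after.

Increasing α from 0.005 to 0.01:
• Type I error rate increases (α is the Type I rate by definition).
• Critical value moves from z_{α/2} = 2.807 to 2.576, so power = Φ(λ - z_{α/2}) goes from Φ(2.86 - 2.807) = 0.521 to Φ(2.86 - 2.576) = 0.612.
• Type II error rate β = 1 - power therefore decreases (0.479 → 0.388).
Appropriate when false negatives are costly — here, keeping the old curriculum when the new one would have helped students.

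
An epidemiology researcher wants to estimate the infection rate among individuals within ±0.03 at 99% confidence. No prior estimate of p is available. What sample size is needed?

Conservative approach: use p = 0.5 (maximizes p(1-p) = 0.25). n = z²(0.25)/E² = 2.576²×0.25/0.03² = 1843.3 → n = 1844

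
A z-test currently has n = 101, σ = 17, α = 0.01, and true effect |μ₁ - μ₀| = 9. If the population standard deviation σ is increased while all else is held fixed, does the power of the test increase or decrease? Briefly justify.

Power decreases: a larger σ inflates the standard error σ/√n, pulling the sampling distribution under H₁ back toward the critical value.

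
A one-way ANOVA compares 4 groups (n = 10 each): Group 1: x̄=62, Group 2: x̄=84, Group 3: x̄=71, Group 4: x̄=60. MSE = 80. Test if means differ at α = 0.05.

Grand mean = 69.25. SS_between = 3587.5, MS_between = 1195.83. F = 14.948, F_crit ≈ 2.866. Reject H₀.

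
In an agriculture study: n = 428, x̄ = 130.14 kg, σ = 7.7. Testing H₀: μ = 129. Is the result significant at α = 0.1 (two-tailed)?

z = (130.14 - 129)/(7.7/√428) = 3.063. Since |z| > 1.645, significant at α = 0.1.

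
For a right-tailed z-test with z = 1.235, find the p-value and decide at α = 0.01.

p = P(Z > 1.235) = 1 - Φ(1.235) ≈ 0.1084. Since p ≥ 0.01, fail to reject H₀ (not significant) at α = 0.01.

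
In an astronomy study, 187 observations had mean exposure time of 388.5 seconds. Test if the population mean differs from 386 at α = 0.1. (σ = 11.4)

z = (x̄ - μ₀)/(σ/√n) = (388.5 - 386)/(11.4/√187) = 2.999. Critical value: ±1.645. Since |2.999| > 1.645, Reject H₀.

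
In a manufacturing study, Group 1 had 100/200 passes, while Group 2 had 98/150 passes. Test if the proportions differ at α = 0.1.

p̂₁ = 0.5, p̂₂ = 0.653, pooled p̂ = 0.566. z = -2.864. Critical: ±1.645. Reject H₀.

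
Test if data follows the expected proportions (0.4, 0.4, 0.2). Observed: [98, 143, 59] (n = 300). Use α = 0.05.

Expected: [120.0, 120.0, 60.0]. χ² = 8.458. df = 2, critical = 5.991. Reject H₀.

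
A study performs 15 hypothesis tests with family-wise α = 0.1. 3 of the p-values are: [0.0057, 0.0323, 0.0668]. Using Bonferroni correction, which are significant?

Bonferroni α = 0.1/15 = 0.00667. Significant p-values: [0.0057]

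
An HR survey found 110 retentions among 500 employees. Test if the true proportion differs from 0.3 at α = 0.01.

p̂ = 0.22, p₀ = 0.3. z = (p̂ - p₀)/√(p₀(1-p₀)/n) = -3.904. Critical: ±2.576. Reject H₀.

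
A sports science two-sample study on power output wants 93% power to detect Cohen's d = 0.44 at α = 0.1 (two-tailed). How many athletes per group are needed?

z_{α/2} = 1.645, z_β = Φ⁻¹(0.93) = 1.476. For small effect (d = 0.44): n per group = 2(z_{α/2} + z_β)²/d² = 2(1.645 + 1.476)²/0.44² = 100.6 → 101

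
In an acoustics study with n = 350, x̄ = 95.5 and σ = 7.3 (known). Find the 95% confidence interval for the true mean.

CI = x̄ ± z*(σ/√n) = 95.5 ± 1.96(7.3/√350) = 95.5 ± 0.76 = (94.74, 96.26)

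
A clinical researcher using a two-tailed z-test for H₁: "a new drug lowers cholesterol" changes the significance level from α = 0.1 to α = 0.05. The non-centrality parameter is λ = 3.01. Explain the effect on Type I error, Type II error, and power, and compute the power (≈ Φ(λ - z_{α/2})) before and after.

Decreasing α from 0.1 to 0.05:
• Type I error rate decreases (α is the Type I rate by definition).
• Critical value moves from z_{α/2} = 1.645 to 1.96, so power = Φ(λ - z_{α/2}) goes from Φ(3.01 - 1.645) = 0.914 to Φ(3.01 - 1.96) = 0.853.
• Type II error rate β = 1 - power therefore increases (0.086 → 0.147).
Appropriate when false positives are costly — here, approving an ineffective drug — patients take a useless medication and may skip effective alternatives.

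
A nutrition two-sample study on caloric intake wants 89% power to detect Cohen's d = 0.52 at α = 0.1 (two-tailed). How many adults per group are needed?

z_{α/2} = 1.645, z_β = Φ⁻¹(0.89) = 1.227. For medium effect (d = 0.52): n per group = 2(z_{α/2} + z_β)²/d² = 2(1.645 + 1.227)²/0.52² = 61.01 → 62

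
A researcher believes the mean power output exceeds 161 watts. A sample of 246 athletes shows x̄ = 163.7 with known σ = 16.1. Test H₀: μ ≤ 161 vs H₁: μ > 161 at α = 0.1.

z = 2.63. Critical value: 1.28. Reject H₀.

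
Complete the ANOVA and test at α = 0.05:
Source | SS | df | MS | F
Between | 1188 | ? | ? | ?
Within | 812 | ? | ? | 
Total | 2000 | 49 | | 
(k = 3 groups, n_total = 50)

df_between = 2, df_within = 47. MS_between = 594.0, MS_within = 17.28. F = 34.382, F_crit ≈ 3.195. Reject H₀.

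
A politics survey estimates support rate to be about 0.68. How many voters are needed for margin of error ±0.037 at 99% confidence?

n = z²p(1-p)/E² = 2.576²×0.68×0.32/0.037² = 1054.7 → n = 1055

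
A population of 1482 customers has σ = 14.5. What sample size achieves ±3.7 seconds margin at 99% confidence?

Without FPC: n₀ = (2.576×14.5/3.7)² = 101.912. With FPC: n = n₀N/(n₀+N-1) = 95.4 → n = 96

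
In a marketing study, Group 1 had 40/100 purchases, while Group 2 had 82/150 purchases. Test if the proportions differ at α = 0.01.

p̂₁ = 0.4, p̂₂ = 0.547, pooled p̂ = 0.488. z = -2.273. Critical: ±2.576. Fail to reject H₀.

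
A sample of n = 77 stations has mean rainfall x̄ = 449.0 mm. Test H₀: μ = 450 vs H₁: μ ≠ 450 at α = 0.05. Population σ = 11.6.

z = (x̄ - μ₀)/(σ/√n) = (449.0 - 450)/(11.6/√77) = -0.756. Critical value: ±1.96. Since |-0.756| ≤ 1.96, Fail to reject H₀.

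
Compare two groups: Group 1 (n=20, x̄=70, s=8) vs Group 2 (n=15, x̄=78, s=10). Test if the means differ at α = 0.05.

Pooled sp = 8.9. t = -2.631, df = 33. Critical t = ±2.035. Reject H₀.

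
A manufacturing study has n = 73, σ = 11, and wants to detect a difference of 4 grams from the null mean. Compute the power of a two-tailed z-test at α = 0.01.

SE = σ/√n = 11/√73 = 1.287. Non-centrality λ = d/SE = 4/1.287 = 3.107. Power ≈ Φ(λ - z_{α/2}) = Φ(3.107 - 2.576) = Φ(0.531) = 0.702.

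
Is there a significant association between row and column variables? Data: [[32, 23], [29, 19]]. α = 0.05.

χ² = 0.053. df = 1, critical = 3.841. Fail to reject H₀. No evidence of dependence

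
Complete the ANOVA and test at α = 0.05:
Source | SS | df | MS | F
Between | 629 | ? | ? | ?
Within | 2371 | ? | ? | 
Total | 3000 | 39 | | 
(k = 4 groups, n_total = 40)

df_between = 3, df_within = 36. MS_between = 209.67, MS_within = 65.86. F = 3.183, F_crit ≈ 2.866. Reject H₀.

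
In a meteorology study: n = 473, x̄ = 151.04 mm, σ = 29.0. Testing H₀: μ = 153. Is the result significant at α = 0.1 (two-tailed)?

z = (151.04 - 153)/(29.0/√473) = -1.47. Since |z| ≤ 1.645, not significant at α = 0.1.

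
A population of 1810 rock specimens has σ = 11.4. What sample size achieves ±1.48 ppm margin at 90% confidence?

Without FPC: n₀ = (1.645×11.4/1.48)² = 160.553. With FPC: n = n₀N/(n₀+N-1) = 147.5 → n = 148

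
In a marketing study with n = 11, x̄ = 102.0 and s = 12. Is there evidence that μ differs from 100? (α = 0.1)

t = (x̄ - μ₀)/(s/√n) = (102.0 - 100)/(12/√11) = 0.553. df = 10, critical t = ±1.812. Fail to reject H₀.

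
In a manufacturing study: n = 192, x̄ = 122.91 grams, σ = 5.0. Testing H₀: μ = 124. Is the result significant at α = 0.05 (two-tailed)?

z = (122.91 - 124)/(5.0/√192) = -3.021. Since |z| > 1.96, significant at α = 0.05.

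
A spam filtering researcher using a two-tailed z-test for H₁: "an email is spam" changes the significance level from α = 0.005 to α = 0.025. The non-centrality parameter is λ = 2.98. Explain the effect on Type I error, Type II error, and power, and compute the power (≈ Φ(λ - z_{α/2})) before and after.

Increasing α from 0.005 to 0.025:
• Type I error rate increases (α is the Type I rate by definition).
• Critical value moves from z_{α/2} = 2.807 to 2.241, so power = Φ(λ - z_{α/2}) goes from Φ(2.98 - 2.807) = 0.569 to Φ(2.98 - 2.241) = 0.77.
• Type II error rate β = 1 - power therefore decreases (0.431 → 0.23).
Appropriate when false negatives are costly — here, a spam email lands in the inbox.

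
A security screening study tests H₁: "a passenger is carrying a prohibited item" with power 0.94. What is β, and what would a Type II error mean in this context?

β = 1 - power = 1 - 0.94 = 0.06. A Type II error is failing to reject H₀ when H₀ is false (false negative) — here, failing to conclude that a passenger is carrying a prohibited item when in fact it is true. Consequence: letting a prohibited item through — security breach.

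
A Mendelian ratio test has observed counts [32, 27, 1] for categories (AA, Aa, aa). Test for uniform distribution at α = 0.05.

Expected = 20 each. χ² = Σ(O-E)²/E = 27.7. df = 2, critical value = 5.991. Reject H₀.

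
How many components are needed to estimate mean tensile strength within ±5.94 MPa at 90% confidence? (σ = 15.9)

n = (z*σ/E)² = (1.645×15.9/5.94)² = 19.4 → n = 20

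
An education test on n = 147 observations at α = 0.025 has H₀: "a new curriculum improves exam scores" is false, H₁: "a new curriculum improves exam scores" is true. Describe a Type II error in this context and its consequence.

Type II error: failing to reject H₀ when it is false — concluding that a new curriculum improves exam scores is not supported when in fact it is. Consequence: keeping the old curriculum when the new one would have helped students.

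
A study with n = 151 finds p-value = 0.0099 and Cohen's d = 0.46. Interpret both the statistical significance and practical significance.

Statistically significant (p = 0.0099 < 0.05). Cohen's d = 0.46 indicates a small effect size. Both statistical and practical significance should be considered.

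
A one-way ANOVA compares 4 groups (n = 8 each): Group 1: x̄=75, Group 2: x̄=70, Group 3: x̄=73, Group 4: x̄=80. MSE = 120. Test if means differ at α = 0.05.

Grand mean = 74.5. SS_between = 424.0, MS_between = 141.33. F = 1.178, F_crit ≈ 2.947. Fail to reject H₀.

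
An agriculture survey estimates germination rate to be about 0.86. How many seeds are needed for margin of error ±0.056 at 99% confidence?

n = z²p(1-p)/E² = 2.576²×0.86×0.14/0.056² = 254.8 → n = 255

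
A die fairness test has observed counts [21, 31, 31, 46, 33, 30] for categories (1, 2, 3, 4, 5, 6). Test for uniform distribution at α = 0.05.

Expected = 32 each. χ² = Σ(O-E)²/E = 10.125. df = 5, critical value = 11.07. Fail to reject H₀.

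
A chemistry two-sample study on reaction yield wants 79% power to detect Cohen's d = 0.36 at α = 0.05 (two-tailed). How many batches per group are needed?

z_{α/2} = 1.96, z_β = Φ⁻¹(0.79) = 0.806. For small effect (d = 0.36): n per group = 2(z_{α/2} + z_β)²/d² = 2(1.96 + 0.806)²/0.36² = 118.1 → 119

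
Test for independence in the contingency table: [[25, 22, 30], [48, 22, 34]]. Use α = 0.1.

χ² = 3.548. df = 2, critical = 4.605. Fail to reject H₀. No evidence of dependence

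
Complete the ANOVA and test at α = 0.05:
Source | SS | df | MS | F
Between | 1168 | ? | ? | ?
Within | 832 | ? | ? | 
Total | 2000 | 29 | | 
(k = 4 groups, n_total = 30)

df_between = 3, df_within = 26. MS_between = 389.33, MS_within = 32.0. F = 12.167, F_crit ≈ 2.975. Reject H₀.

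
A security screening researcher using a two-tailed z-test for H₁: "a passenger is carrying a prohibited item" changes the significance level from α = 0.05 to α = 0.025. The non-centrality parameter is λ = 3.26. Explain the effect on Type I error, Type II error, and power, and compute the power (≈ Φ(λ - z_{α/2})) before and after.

Decreasing α from 0.05 to 0.025:
• Type I error rate decreases (α is the Type I rate by definition).
• Critical value moves from z_{α/2} = 1.96 to 2.241, so power = Φ(λ - z_{α/2}) goes from Φ(3.26 - 1.96) = 0.903 to Φ(3.26 - 2.241) = 0.846.
• Type II error rate β = 1 - power therefore increases (0.097 → 0.154).
Appropriate when false positives are costly — here, detaining an innocent passenger — delay and inconvenience.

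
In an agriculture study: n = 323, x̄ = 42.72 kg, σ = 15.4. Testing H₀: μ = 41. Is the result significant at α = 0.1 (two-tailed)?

z = (42.72 - 41)/(15.4/√323) = 2.007. Since |z| > 1.645, significant at α = 0.1.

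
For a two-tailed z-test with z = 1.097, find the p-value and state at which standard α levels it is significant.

p = 2·P(Z > |1.097|) = 2·(1 - Φ(1.097)) ≈ 0.2726. Not significant at any standard level.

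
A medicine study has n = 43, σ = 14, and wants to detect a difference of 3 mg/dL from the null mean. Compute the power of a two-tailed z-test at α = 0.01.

SE = σ/√n = 14/√43 = 2.135. Non-centrality λ = d/SE = 3/2.135 = 1.405. Power ≈ Φ(λ - z_{α/2}) = Φ(1.405 - 2.576) = Φ(-1.171) = 0.121.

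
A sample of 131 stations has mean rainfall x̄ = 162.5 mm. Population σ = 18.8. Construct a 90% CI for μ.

CI = x̄ ± z*(σ/√n) = 162.5 ± 1.645(18.8/√131) = 162.5 ± 2.7 = (159.8, 165.2)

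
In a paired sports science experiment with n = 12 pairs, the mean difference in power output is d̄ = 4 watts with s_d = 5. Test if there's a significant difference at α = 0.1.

t = d̄/(s_d/√n) = 4/(5/√12) = 2.771. df = 11, critical t = ±1.796. Reject H₀.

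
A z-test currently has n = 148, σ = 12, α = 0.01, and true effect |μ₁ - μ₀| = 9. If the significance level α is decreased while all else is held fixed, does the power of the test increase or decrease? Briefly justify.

Power decreases: a smaller α raises the critical value, so less of the H₁ sampling distribution falls in the rejection region.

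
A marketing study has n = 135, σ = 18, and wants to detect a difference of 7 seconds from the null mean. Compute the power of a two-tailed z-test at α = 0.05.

SE = σ/√n = 18/√135 = 1.549. Non-centrality λ = d/SE = 7/1.549 = 4.518. Power ≈ Φ(λ - z_{α/2}) = Φ(4.518 - 1.96) = Φ(2.558) = 0.995.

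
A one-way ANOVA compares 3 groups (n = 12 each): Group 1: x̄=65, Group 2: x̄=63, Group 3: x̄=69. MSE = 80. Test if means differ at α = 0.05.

Grand mean = 65.67. SS_between = 224.0, MS_between = 112.0. F = 1.4, F_crit ≈ 3.285. Fail to reject H₀.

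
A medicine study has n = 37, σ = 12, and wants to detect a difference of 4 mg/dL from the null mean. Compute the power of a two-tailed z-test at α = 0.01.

SE = σ/√n = 12/√37 = 1.973. Non-centrality λ = d/SE = 4/1.973 = 2.028. Power ≈ Φ(λ - z_{α/2}) = Φ(2.028 - 2.576) = Φ(-0.548) = 0.292.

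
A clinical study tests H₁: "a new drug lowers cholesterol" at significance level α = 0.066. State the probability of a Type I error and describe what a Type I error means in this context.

P(Type I error) = α = 0.066. A Type I error is rejecting H₀ when H₀ is actually true (false positive) — here, concluding that a new drug lowers cholesterol when in fact this is not the case. Consequence: approving an ineffective drug — patients take a useless medication and may skip effective alternatives.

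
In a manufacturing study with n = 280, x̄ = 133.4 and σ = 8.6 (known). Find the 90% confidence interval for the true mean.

CI = x̄ ± z*(σ/√n) = 133.4 ± 1.645(8.6/√280) = 133.4 ± 0.85 = (132.55, 134.25)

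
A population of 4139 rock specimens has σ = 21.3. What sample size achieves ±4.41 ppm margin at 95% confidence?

Without FPC: n₀ = (1.96×21.3/4.41)² = 89.618. With FPC: n = n₀N/(n₀+N-1) = 87.7 → n = 88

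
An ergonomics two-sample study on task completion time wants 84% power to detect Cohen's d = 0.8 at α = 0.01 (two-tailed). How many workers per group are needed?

z_{α/2} = 2.576, z_β = Φ⁻¹(0.84) = 0.994. For large effect (d = 0.8): n per group = 2(z_{α/2} + z_β)²/d² = 2(2.576 + 0.994)²/0.8² = 39.8 → 40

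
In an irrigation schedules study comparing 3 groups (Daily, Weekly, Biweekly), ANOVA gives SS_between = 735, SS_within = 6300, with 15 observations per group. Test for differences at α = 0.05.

df_between = 2, df_within = 42. F = MS_between/MS_within = 367.5/150.0 = 2.45. F_crit ≈ 3.22. Fail to reject H₀.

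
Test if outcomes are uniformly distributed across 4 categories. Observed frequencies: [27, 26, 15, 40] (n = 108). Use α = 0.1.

Expected = 27 each. χ² = Σ(O-E)²/E = 11.63. df = 3, critical value = 6.251. Reject H₀.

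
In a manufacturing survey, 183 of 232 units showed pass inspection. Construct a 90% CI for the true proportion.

p̂ = 0.789. CI = p̂ ± z*√(p̂(1-p̂)/n) = (0.745, 0.833)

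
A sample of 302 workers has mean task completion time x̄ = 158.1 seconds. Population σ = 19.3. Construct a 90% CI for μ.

CI = x̄ ± z*(σ/√n) = 158.1 ± 1.645(19.3/√302) = 158.1 ± 1.83 = (156.27, 159.93)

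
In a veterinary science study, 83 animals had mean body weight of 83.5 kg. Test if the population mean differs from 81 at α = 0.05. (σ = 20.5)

z = (x̄ - μ₀)/(σ/√n) = (83.5 - 81)/(20.5/√83) = 1.111. Critical value: ±1.96. Since |1.111| ≤ 1.96, Fail to reject H₀.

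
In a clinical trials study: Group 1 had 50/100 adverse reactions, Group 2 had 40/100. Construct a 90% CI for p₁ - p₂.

p̂₁ = 0.5, p̂₂ = 0.4. Difference = 0.1. CI = (-0.015, 0.215)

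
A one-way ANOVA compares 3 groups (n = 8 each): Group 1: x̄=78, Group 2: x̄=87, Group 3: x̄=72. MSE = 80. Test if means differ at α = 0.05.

Grand mean = 79.0. SS_between = 912.0, MS_between = 456.0. F = 5.7, F_crit ≈ 3.467. Reject H₀.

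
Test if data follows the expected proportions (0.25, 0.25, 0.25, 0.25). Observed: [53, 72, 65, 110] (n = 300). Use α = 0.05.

Expected: [75.0, 75.0, 75.0, 75.0]. χ² = 24.24. df = 3, critical = 7.815. Reject H₀.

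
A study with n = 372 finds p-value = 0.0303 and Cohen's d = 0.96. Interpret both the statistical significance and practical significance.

Statistically significant (p = 0.0303 < 0.05). Cohen's d = 0.96 indicates a large effect size. Both statistical and practical significance should be considered.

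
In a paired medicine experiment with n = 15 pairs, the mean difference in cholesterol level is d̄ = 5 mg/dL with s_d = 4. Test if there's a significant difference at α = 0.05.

t = d̄/(s_d/√n) = 5/(4/√15) = 4.841. df = 14, critical t = ±2.145. Reject H₀.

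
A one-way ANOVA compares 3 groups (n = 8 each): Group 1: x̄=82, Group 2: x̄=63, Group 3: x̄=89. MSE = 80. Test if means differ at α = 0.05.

Grand mean = 78.0. SS_between = 2896.0, MS_between = 1448.0. F = 18.1, F_crit ≈ 3.467. Reject H₀.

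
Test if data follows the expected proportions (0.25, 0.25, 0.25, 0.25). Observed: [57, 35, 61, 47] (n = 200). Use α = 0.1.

Expected: [50.0, 50.0, 50.0, 50.0]. χ² = 8.08. df = 3, critical = 6.251. Reject H₀.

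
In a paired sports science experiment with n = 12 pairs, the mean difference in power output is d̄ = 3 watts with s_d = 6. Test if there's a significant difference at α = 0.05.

t = d̄/(s_d/√n) = 3/(6/√12) = 1.732. df = 11, critical t = ±2.201. Fail to reject H₀.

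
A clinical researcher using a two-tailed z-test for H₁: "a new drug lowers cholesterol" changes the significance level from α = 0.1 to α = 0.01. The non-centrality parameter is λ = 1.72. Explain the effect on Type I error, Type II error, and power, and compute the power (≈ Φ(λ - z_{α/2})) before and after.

Decreasing α from 0.1 to 0.01:
• Type I error rate decreases (α is the Type I rate by definition).
• Critical value moves from z_{α/2} = 1.645 to 2.576, so power = Φ(λ - z_{α/2}) goes from Φ(1.72 - 1.645) = 0.53 to Φ(1.72 - 2.576) = 0.196.
• Type II error rate β = 1 - power therefore increases (0.47 → 0.804).
Appropriate when false positives are costly — here, approving an ineffective drug — patients take a useless medication and may skip effective alternatives.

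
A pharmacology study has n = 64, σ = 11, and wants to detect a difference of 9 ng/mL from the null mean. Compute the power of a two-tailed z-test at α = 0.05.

SE = σ/√n = 11/√64 = 1.375. Non-centrality λ = d/SE = 9/1.375 = 6.545. Power ≈ Φ(λ - z_{α/2}) = Φ(6.545 - 1.96) = Φ(4.585) = 1.0.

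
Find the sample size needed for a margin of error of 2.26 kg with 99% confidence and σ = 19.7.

n = (z*σ/E)² = (2.576×19.7/2.26)² = 504.2 → n = 505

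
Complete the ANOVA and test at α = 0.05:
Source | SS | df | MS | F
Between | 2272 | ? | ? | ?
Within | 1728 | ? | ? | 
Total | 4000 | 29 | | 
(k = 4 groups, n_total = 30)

df_between = 3, df_within = 26. MS_between = 757.33, MS_within = 66.46. F = 11.395, F_crit ≈ 2.975. Reject H₀.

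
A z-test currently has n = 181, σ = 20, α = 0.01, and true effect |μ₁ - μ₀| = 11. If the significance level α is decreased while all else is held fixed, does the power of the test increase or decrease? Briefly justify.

Power decreases: a smaller α raises the critical value, so less of the H₁ sampling distribution falls in the rejection region.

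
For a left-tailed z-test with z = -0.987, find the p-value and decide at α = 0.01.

p = P(Z < -0.987) = Φ(-0.987) ≈ 0.1618. Since p ≥ 0.01, fail to reject H₀ (not significant) at α = 0.01.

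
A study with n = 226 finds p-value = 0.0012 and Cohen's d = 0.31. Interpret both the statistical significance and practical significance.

Statistically significant (p = 0.0012 < 0.05). Cohen's d = 0.31 indicates a small effect size. Both statistical and practical significance should be considered.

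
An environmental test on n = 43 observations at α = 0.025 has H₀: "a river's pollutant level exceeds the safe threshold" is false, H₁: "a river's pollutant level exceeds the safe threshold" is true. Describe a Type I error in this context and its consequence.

Type I error: rejecting H₀ when it is true — concluding that a river's pollutant level exceeds the safe threshold when in fact it is not. Consequence: shutting down a compliant factory unnecessarily.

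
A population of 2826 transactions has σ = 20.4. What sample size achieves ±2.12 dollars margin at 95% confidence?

Without FPC: n₀ = (1.96×20.4/2.12)² = 355.714. With FPC: n = n₀N/(n₀+N-1) = 316.04 → n = 317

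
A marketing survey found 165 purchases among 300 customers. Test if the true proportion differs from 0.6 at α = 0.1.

p̂ = 0.55, p₀ = 0.6. z = (p̂ - p₀)/√(p₀(1-p₀)/n) = -1.768. Critical: ±1.645. Reject H₀.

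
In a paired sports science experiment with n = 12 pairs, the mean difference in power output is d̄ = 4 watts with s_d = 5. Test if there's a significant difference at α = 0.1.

t = d̄/(s_d/√n) = 4/(5/√12) = 2.771. df = 11, critical t = ±1.796. Reject H₀.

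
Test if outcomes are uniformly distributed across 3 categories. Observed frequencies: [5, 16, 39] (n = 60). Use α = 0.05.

Expected = 20 each. χ² = Σ(O-E)²/E = 30.1. df = 2, critical value = 5.991. Reject H₀.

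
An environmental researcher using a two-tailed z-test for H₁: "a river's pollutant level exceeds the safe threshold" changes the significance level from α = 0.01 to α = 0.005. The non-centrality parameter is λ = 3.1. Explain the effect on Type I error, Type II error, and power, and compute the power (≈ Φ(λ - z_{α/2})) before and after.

Decreasing α from 0.01 to 0.005:
• Type I error rate decreases (α is the Type I rate by definition).
• Critical value moves from z_{α/2} = 2.576 to 2.807, so power = Φ(λ - z_{α/2}) goes from Φ(3.1 - 2.576) = 0.7 to Φ(3.1 - 2.807) = 0.615.
• Type II error rate β = 1 - power therefore increases (0.3 → 0.385).
Appropriate when false positives are costly — here, shutting down a compliant factory unnecessarily.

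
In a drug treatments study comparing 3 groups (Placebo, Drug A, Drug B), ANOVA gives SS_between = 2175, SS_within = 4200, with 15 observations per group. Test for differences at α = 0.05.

df_between = 2, df_within = 42. F = MS_between/MS_within = 1087.5/100.0 = 10.875. F_crit ≈ 3.22. Reject H₀. At least one mean differs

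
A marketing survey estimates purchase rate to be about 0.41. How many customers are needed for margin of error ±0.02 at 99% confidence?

n = z²p(1-p)/E² = 2.576²×0.41×0.59/0.02² = 4013.0 → n = 4013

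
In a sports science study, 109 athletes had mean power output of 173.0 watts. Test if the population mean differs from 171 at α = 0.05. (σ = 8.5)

z = (x̄ - μ₀)/(σ/√n) = (173.0 - 171)/(8.5/√109) = 2.457. Critical value: ±1.96. Since |2.457| > 1.96, Reject H₀.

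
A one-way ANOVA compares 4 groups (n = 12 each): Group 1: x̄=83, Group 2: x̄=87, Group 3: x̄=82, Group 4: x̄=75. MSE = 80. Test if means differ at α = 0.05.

Grand mean = 81.75. SS_between = 897.0, MS_between = 299.0. F = 3.737, F_crit ≈ 2.816. Reject H₀.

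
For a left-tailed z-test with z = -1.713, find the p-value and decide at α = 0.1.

p = P(Z < -1.713) = Φ(-1.713) ≈ 0.0434. Since p < 0.1, reject H₀ (significant) at α = 0.1.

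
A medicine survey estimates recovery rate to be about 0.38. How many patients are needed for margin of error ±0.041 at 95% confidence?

n = z²p(1-p)/E² = 1.96²×0.38×0.62/0.041² = 538.4 → n = 539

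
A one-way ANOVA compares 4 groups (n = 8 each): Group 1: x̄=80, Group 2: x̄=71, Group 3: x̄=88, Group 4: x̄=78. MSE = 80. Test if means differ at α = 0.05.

Grand mean = 79.25. SS_between = 1174.0, MS_between = 391.33. F = 4.892, F_crit ≈ 2.947. Reject H₀.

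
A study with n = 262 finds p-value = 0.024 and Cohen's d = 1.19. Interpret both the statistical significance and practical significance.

Statistically significant (p = 0.024 < 0.05). Cohen's d = 1.19 indicates a large effect size. Both statistical and practical significance should be considered.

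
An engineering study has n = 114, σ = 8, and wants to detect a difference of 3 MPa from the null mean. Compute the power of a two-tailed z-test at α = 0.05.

SE = σ/√n = 8/√114 = 0.749. Non-centrality λ = d/SE = 3/0.749 = 4.004. Power ≈ Φ(λ - z_{α/2}) = Φ(4.004 - 1.96) = Φ(2.044) = 0.98.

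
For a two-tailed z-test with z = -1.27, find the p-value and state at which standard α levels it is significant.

p = 2·P(Z > |-1.27|) = 2·(1 - Φ(1.27)) ≈ 0.2041. Not significant at any standard level.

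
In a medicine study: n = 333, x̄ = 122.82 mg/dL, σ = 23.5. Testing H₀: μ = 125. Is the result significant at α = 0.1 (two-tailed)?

z = (122.82 - 125)/(23.5/√333) = -1.693. Since |z| > 1.645, significant at α = 0.1.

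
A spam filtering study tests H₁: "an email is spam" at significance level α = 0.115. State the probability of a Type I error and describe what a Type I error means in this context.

P(Type I error) = α = 0.115. A Type I error is rejecting H₀ when H₀ is actually true (false positive) — here, concluding that an email is spam when in fact this is not the case. Consequence: a legitimate email is sent to the spam folder and the user misses it.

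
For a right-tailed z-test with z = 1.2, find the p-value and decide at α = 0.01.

p = P(Z > 1.2) = 1 - Φ(1.2) ≈ 0.1151. Since p ≥ 0.01, fail to reject H₀ (not significant) at α = 0.01.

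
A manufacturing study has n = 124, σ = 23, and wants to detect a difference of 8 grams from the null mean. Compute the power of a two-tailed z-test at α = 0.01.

SE = σ/√n = 23/√124 = 2.065. Non-centrality λ = d/SE = 8/2.065 = 3.873. Power ≈ Φ(λ - z_{α/2}) = Φ(3.873 - 2.576) = Φ(1.297) = 0.903.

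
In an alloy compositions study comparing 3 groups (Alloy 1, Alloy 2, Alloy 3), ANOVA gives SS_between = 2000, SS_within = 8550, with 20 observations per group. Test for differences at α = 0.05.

df_between = 2, df_within = 57. F = MS_between/MS_within = 1000.0/150.0 = 6.667. F_crit ≈ 3.159. Reject H₀. At least one mean differs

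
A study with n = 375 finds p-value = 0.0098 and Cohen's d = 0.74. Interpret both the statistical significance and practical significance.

Statistically significant (p = 0.0098 < 0.05). Cohen's d = 0.74 indicates a medium effect size. Both statistical and practical significance should be considered.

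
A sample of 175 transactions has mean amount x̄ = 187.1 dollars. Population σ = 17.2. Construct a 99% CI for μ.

CI = x̄ ± z*(σ/√n) = 187.1 ± 2.576(17.2/√175) = 187.1 ± 3.35 = (183.75, 190.45)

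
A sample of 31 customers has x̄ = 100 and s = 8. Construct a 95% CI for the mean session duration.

CI = x̄ ± t*(s/√n) = 100 ± 2.042(8/√31) = (97.07, 102.93)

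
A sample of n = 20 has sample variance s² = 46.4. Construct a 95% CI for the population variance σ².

df = 19. χ²_{0.025} = 32.852, χ²_{0.975} = 8.907. CI for σ² = ((n-1)s²/χ²_{α/2}, (n-1)s²/χ²_{1-α/2}) = (19·46.4/32.852, 19·46.4/8.907) = (26.84, 98.98)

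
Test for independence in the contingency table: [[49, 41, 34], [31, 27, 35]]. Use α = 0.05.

χ² = 2.571. df = 2, critical = 5.991. Fail to reject H₀. No evidence of dependence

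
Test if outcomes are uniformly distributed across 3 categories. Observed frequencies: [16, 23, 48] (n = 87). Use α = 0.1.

Expected = 29 each. χ² = Σ(O-E)²/E = 19.517. df = 2, critical value = 4.605. Reject H₀.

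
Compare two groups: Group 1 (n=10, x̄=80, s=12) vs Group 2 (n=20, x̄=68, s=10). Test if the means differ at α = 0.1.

Pooled sp = 10.68. t = 2.9, df = 28. Critical t = ±1.701. Reject H₀.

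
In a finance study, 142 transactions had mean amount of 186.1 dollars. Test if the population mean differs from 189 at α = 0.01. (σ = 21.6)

z = (x̄ - μ₀)/(σ/√n) = (186.1 - 189)/(21.6/√142) = -1.6. Critical value: ±2.576. Since |-1.6| ≤ 2.576, Fail to reject H₀.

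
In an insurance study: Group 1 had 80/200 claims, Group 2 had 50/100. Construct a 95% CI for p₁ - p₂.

p̂₁ = 0.4, p̂₂ = 0.5. Difference = -0.1. CI = (-0.219, 0.019)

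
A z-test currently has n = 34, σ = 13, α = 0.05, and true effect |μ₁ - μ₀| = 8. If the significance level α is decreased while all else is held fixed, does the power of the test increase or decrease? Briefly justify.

Power decreases: a smaller α raises the critical value, so less of the H₁ sampling distribution falls in the rejection region.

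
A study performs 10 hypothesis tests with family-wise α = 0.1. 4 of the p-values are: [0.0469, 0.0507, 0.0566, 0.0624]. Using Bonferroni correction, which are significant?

Bonferroni α = 0.1/10 = 0.01. None of the given p-values are significant.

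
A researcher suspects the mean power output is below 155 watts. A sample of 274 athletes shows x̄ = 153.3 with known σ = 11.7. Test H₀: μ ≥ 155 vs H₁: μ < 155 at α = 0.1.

z = -2.405. Critical value: -1.28. Reject H₀.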